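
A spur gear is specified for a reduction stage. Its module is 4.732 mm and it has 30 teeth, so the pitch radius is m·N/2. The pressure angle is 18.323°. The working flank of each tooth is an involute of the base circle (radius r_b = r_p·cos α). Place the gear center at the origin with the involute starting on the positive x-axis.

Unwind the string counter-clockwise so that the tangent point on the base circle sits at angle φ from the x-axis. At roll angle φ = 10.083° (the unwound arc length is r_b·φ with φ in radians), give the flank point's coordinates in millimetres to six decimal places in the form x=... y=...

pitch radius r_p = m·N/2 = 4.732·30/2 = 70.980000
base radius r_b = r_p·cos α = 70.980000·cos 18.323° = 67.381268
roll angle φ = 10.083° = 0.17598155 rad
x = r_b·(cos φ + φ·sin φ) = 67.381268·(0.98455517 + 0.17598155·0.17507461) = 68.416586
y = r_b·(sin φ − φ·cos φ) = 67.381268·(0.17507461 − 0.17598155·0.98455517) = 0.122032

x=68.416586 y=0.122032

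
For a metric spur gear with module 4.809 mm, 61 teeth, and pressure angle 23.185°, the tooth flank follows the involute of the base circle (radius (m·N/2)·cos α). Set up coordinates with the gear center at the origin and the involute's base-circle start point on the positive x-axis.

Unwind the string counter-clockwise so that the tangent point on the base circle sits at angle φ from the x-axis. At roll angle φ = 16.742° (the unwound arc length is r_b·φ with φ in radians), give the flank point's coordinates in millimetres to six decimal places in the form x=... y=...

pitch radius r_p = m·N/2 = 4.809·61/2 = 146.674500
base radius r_b = r_p·cos α = 146.674500·cos 23.185° = 134.828839
roll angle φ = 16.742° = 0.29220302 rad
x = r_b·(cos φ + φ·sin φ) = 134.828839·(0.95761159 + 0.29220302·0.28806256) = 140.462573
y = r_b·(sin φ − φ·cos φ) = 134.828839·(0.28806256 − 0.29220302·0.95761159) = 1.111739

x=140.462573 y=1.111739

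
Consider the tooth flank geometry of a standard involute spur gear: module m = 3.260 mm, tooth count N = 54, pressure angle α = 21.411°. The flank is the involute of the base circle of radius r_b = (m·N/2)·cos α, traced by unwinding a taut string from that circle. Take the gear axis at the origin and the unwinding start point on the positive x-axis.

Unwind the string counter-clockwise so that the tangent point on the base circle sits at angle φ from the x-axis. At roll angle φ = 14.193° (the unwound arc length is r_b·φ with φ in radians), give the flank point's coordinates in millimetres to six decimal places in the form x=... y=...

x=84.421114 y=0.412658

pitch radius r_p = m·N/2 = 3.260·54/2 = 88.020000
base radius r_b = r_p·cos α = 88.020000·cos 21.411° = 81.945365
roll angle φ = 14.193° = 0.24771458 rad
x = r_b·(cos φ + φ·sin φ) = 81.945365·(0.96947531 + 0.24771458·0.24518894) = 84.421114
y = r_b·(sin φ − φ·cos φ) = 81.945365·(0.24518894 − 0.24771458·0.96947531) = 0.412658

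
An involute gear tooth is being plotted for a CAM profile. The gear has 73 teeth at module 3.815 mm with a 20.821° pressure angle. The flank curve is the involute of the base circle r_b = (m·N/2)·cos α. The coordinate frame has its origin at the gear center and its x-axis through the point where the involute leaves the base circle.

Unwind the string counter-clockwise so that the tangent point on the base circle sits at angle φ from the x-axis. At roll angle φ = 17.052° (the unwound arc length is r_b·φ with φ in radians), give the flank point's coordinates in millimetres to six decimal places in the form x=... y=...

x=135.791114 y=1.133555

pitch radius r_p = m·N/2 = 3.815·73/2 = 139.247500
base radius r_b = r_p·cos α = 139.247500·cos 20.821° = 130.154006
roll angle φ = 17.052° = 0.29761354 rad
x = r_b·(cos φ + φ·sin φ) = 130.154006·(0.95603901 + 0.29761354·0.29323950) = 135.791114
y = r_b·(sin φ − φ·cos φ) = 130.154006·(0.29323950 − 0.29761354·0.95603901) = 1.133555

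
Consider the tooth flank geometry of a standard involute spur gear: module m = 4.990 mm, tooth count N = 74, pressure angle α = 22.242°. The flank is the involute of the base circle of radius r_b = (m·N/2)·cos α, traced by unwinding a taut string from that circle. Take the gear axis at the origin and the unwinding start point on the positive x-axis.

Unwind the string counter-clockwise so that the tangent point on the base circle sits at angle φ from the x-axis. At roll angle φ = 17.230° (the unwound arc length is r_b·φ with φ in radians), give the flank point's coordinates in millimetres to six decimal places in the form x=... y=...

pitch radius r_p = m·N/2 = 4.990·74/2 = 184.630000
base radius r_b = r_p·cos α = 184.630000·cos 22.242° = 170.892303
roll angle φ = 17.230° = 0.30072023 rad
x = r_b·(cos φ + φ·sin φ) = 170.892303·(0.95512340 + 0.30072023·0.29620819) = 178.445605
y = r_b·(sin φ − φ·cos φ) = 170.892303·(0.29620819 − 0.30072023·0.95512340) = 1.535171

x=178.445605 y=1.535171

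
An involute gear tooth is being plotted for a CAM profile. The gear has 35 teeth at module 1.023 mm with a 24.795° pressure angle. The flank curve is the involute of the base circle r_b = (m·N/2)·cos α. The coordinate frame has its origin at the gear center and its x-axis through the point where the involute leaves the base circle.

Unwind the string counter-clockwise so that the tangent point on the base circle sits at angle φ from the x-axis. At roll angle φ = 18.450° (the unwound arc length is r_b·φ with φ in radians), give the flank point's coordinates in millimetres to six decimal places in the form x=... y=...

x=17.073037 y=0.179020

pitch radius r_p = m·N/2 = 1.023·35/2 = 17.902500
base radius r_b = r_p·cos α = 17.902500·cos 24.795° = 16.252142
roll angle φ = 18.450° = 0.32201325 rad
x = r_b·(cos φ + φ·sin φ) = 16.252142·(0.94860019 + 0.32201325·0.31647697) = 17.073037
y = r_b·(sin φ − φ·cos φ) = 16.252142·(0.31647697 − 0.32201325·0.94860019) = 0.179020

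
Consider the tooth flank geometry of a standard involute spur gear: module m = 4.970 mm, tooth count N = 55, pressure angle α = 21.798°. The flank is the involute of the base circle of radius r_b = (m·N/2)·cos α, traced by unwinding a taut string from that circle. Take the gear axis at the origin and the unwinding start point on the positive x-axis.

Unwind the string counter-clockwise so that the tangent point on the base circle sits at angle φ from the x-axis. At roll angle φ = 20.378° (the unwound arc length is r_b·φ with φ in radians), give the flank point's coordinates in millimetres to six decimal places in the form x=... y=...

x=134.676878 y=1.879154

pitch radius r_p = m·N/2 = 4.970·55/2 = 136.675000
base radius r_b = r_p·cos α = 136.675000·cos 21.798° = 126.902572
roll angle φ = 20.378° = 0.35566319 rad
x = r_b·(cos φ + φ·sin φ) = 126.902572·(0.93741576 + 0.35566319·0.34821213) = 134.676878
y = r_b·(sin φ − φ·cos φ) = 126.902572·(0.34821213 − 0.35566319·0.93741576) = 1.879154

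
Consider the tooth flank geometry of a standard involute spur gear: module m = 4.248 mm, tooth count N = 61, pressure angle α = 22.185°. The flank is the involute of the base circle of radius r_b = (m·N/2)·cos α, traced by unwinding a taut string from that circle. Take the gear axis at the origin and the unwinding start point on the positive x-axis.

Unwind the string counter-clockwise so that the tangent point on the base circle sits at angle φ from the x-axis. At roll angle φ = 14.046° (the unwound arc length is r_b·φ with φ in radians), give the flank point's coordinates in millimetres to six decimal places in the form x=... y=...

pitch radius r_p = m·N/2 = 4.248·61/2 = 129.564000
base radius r_b = r_p·cos α = 129.564000·cos 22.185° = 119.972309
roll angle φ = 14.046° = 0.24514895 rad
x = r_b·(cos φ + φ·sin φ) = 119.972309·(0.97010119 + 0.24514895·0.24270082) = 123.523373
y = r_b·(sin φ − φ·cos φ) = 119.972309·(0.24270082 − 0.24514895·0.97010119) = 0.585649

x=123.523373 y=0.585649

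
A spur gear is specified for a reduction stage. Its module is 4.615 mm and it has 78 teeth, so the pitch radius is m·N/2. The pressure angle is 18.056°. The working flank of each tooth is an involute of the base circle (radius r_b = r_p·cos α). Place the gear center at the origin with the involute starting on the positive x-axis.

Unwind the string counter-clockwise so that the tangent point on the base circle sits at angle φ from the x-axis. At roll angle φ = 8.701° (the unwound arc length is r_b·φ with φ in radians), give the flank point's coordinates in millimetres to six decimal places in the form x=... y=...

pitch radius r_p = m·N/2 = 4.615·78/2 = 179.985000
base radius r_b = r_p·cos α = 179.985000·cos 18.056° = 171.121465
roll angle φ = 8.701° = 0.15186110 rad
x = r_b·(cos φ + φ·sin φ) = 171.121465·(0.98849125 + 0.15186110·0.15127807) = 173.083287
y = r_b·(sin φ − φ·cos φ) = 171.121465·(0.15127807 − 0.15186110·0.98849125) = 0.199306

x=173.083287 y=0.199306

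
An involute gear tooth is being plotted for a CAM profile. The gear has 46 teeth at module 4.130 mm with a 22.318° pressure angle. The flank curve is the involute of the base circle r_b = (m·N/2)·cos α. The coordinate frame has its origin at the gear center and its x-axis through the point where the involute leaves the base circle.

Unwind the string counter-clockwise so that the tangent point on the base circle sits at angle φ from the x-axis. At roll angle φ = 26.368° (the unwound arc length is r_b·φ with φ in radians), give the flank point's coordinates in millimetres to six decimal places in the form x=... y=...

pitch radius r_p = m·N/2 = 4.130·46/2 = 94.990000
base radius r_b = r_p·cos α = 94.990000·cos 22.318° = 87.874343
roll angle φ = 26.368° = 0.46020842 rad
x = r_b·(cos φ + φ·sin φ) = 87.874343·(0.89595995 + 0.46020842·0.44413485) = 96.692933
y = r_b·(sin φ − φ·cos φ) = 87.874343·(0.44413485 − 0.46020842·0.89595995) = 2.794979

x=96.692933 y=2.794979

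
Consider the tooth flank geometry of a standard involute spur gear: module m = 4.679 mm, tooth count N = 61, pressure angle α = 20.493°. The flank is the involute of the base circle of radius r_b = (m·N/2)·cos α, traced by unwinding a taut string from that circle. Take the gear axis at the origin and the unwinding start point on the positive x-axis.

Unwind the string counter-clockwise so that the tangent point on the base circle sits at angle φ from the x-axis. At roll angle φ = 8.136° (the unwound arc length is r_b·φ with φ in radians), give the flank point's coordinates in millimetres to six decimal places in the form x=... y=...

x=135.019081 y=0.127329

pitch radius r_p = m·N/2 = 4.679·61/2 = 142.709500
base radius r_b = r_p·cos α = 142.709500·cos 20.493° = 133.678125
roll angle φ = 8.136° = 0.14199999 rad
x = r_b·(cos φ + φ·sin φ) = 133.678125·(0.98993493 + 0.14199999·0.14152325) = 135.019081
y = r_b·(sin φ − φ·cos φ) = 133.678125·(0.14152325 − 0.14199999·0.98993493) = 0.127329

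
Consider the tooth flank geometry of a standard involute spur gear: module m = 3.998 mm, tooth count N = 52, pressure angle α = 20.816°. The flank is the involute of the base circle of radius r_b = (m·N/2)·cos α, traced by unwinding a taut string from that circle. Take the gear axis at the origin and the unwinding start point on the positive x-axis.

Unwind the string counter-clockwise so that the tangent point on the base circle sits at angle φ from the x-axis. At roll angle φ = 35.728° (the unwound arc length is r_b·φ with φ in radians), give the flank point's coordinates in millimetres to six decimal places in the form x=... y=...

pitch radius r_p = m·N/2 = 3.998·52/2 = 103.948000
base radius r_b = r_p·cos α = 103.948000·cos 20.816° = 97.162948
roll angle φ = 35.728° = 0.62357124 rad
x = r_b·(cos φ + φ·sin φ) = 97.162948·(0.81179826 + 0.62357124·0.58393800) = 114.256358
y = r_b·(sin φ − φ·cos φ) = 97.162948·(0.58393800 − 0.62357124·0.81179826) = 7.551889

x=114.256358 y=7.551889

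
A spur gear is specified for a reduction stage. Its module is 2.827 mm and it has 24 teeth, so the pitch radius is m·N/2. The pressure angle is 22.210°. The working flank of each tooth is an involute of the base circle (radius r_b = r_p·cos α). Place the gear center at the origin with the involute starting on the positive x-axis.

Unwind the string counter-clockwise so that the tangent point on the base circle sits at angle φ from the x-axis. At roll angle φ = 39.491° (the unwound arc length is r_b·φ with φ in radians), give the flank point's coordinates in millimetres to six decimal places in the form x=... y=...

pitch radius r_p = m·N/2 = 2.827·24/2 = 33.924000
base radius r_b = r_p·cos α = 33.924000·cos 22.210° = 31.406996
roll angle φ = 39.491° = 0.68924797 rad
x = r_b·(cos φ + φ·sin φ) = 31.406996·(0.77172449 + 0.68924797·0.63595701) = 38.004242
y = r_b·(sin φ − φ·cos φ) = 31.406996·(0.63595701 − 0.68924797·0.77172449) = 3.267818

x=38.004242 y=3.267818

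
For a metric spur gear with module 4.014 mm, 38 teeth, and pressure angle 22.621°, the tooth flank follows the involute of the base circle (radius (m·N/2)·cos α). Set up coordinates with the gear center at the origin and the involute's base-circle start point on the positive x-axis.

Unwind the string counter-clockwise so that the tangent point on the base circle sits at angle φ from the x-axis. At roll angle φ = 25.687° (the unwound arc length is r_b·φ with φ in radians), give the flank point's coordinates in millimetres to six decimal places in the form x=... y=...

pitch radius r_p = m·N/2 = 4.014·38/2 = 76.266000
base radius r_b = r_p·cos α = 76.266000·cos 22.621° = 70.398804
roll angle φ = 25.687° = 0.44832272 rad
x = r_b·(cos φ + φ·sin φ) = 70.398804·(0.90117539 + 0.44832272·0.43345463) = 77.122097
y = r_b·(sin φ − φ·cos φ) = 70.398804·(0.43345463 − 0.44832272·0.90117539) = 2.072345

x=77.122097 y=2.072345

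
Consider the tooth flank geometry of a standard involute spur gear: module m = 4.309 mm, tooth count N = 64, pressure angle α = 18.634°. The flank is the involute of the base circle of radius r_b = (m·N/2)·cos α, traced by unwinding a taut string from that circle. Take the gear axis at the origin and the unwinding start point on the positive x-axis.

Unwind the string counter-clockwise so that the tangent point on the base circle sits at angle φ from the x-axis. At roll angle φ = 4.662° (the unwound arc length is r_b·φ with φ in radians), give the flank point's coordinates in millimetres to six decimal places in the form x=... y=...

pitch radius r_p = m·N/2 = 4.309·64/2 = 137.888000
base radius r_b = r_p·cos α = 137.888000·cos 18.634° = 130.659769
roll angle φ = 4.662° = 0.08136725 rad
x = r_b·(cos φ + φ·sin φ) = 130.659769·(0.99669151 + 0.08136725·0.08127750) = 131.091578
y = r_b·(sin φ − φ·cos φ) = 130.659769·(0.08127750 − 0.08136725·0.99669151) = 0.023447

x=131.091578 y=0.023447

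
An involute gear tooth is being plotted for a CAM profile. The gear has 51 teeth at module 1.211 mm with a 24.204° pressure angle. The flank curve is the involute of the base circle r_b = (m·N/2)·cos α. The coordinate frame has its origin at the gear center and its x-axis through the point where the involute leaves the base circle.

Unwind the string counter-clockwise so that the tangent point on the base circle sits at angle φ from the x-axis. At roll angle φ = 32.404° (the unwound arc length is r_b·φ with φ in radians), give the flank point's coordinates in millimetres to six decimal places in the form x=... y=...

x=32.316477 y=1.644653

pitch radius r_p = m·N/2 = 1.211·51/2 = 30.880500
base radius r_b = r_p·cos α = 30.880500·cos 24.204° = 28.165841
roll angle φ = 32.404° = 0.56555649 rad
x = r_b·(cos φ + φ·sin φ) = 28.165841·(0.84429052 + 0.56555649·0.53588574) = 32.316477
y = r_b·(sin φ − φ·cos φ) = 28.165841·(0.53588574 − 0.56555649·0.84429052) = 1.644653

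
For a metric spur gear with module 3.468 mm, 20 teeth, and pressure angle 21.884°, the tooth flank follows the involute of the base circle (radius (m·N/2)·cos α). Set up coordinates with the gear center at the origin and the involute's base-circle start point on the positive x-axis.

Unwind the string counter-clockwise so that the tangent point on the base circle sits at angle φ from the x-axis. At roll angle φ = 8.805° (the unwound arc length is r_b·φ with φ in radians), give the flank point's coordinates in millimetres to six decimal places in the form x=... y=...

x=32.558731 y=0.038839

pitch radius r_p = m·N/2 = 3.468·20/2 = 34.680000
base radius r_b = r_p·cos α = 34.680000·cos 21.884° = 32.180972
roll angle φ = 8.805° = 0.15367624 rad
x = r_b·(cos φ + φ·sin φ) = 32.180972·(0.98821503 + 0.15367624·0.15307207) = 32.558731
y = r_b·(sin φ − φ·cos φ) = 32.180972·(0.15307207 − 0.15367624·0.98821503) = 0.038839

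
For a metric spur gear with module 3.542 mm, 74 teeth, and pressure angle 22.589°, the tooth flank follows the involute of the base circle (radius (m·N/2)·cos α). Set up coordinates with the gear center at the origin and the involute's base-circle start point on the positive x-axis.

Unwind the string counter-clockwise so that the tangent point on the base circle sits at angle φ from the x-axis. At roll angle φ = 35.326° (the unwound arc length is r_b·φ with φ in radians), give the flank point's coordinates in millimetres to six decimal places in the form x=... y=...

x=141.858606 y=9.098711

pitch radius r_p = m·N/2 = 3.542·74/2 = 131.054000
base radius r_b = r_p·cos α = 131.054000·cos 22.589° = 121.000059
roll angle φ = 35.326° = 0.61655501 rad
x = r_b·(cos φ + φ·sin φ) = 121.000059·(0.81587528 + 0.61655501·0.57822792) = 141.858606
y = r_b·(sin φ − φ·cos φ) = 121.000059·(0.57822792 − 0.61655501·0.81587528) = 9.098711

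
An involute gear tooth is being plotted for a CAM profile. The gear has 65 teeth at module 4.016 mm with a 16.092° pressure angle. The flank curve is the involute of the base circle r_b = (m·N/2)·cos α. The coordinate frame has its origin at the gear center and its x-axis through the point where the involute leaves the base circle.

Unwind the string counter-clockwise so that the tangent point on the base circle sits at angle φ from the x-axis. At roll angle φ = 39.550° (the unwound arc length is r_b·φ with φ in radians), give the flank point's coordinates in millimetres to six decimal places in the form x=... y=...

pitch radius r_p = m·N/2 = 4.016·65/2 = 130.520000
base radius r_b = r_p·cos α = 130.520000·cos 16.092° = 125.405948
roll angle φ = 39.550° = 0.69027772 rad
x = r_b·(cos φ + φ·sin φ) = 125.405948·(0.77106921 + 0.69027772·0.63675135) = 151.817001
y = r_b·(sin φ − φ·cos φ) = 125.405948·(0.63675135 − 0.69027772·0.77106921) = 13.104853

x=151.817001 y=13.104853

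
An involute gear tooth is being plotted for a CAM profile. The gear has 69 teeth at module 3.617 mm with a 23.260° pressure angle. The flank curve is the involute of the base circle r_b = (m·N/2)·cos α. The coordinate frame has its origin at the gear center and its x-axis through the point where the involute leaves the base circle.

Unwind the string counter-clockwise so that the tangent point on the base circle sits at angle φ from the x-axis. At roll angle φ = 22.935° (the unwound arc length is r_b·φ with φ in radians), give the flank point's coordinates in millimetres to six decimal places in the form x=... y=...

pitch radius r_p = m·N/2 = 3.617·69/2 = 124.786500
base radius r_b = r_p·cos α = 124.786500·cos 23.260° = 114.644140
roll angle φ = 22.935° = 0.40029126 rad
x = r_b·(cos φ + φ·sin φ) = 114.644140·(0.92094753 + 0.40029126·0.38968660) = 123.464364
y = r_b·(sin φ − φ·cos φ) = 114.644140·(0.38968660 − 0.40029126·0.92094753) = 2.412038

x=123.464364 y=2.412038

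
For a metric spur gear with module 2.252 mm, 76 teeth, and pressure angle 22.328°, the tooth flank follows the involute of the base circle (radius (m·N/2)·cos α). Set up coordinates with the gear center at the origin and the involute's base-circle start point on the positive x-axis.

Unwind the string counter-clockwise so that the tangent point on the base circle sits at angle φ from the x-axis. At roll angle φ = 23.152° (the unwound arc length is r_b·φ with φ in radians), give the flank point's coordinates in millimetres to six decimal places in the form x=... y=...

x=85.361043 y=1.712670

pitch radius r_p = m·N/2 = 2.252·76/2 = 85.576000
base radius r_b = r_p·cos α = 85.576000·cos 22.328° = 79.159868
roll angle φ = 23.152° = 0.40407863 rad
x = r_b·(cos φ + φ·sin φ) = 79.159868·(0.91946504 + 0.40407863·0.39317176) = 85.361043
y = r_b·(sin φ − φ·cos φ) = 79.159868·(0.39317176 − 0.40407863·0.91946504) = 1.712670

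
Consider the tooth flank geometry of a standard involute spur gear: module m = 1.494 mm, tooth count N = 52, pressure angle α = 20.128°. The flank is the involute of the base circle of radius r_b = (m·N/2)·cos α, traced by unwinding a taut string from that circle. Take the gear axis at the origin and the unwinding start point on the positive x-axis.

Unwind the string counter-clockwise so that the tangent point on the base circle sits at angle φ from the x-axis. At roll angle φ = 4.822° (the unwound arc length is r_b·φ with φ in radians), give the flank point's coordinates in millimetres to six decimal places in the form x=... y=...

x=36.600582 y=0.007242

pitch radius r_p = m·N/2 = 1.494·52/2 = 38.844000
base radius r_b = r_p·cos α = 38.844000·cos 20.128° = 36.471649
roll angle φ = 4.822° = 0.08415978 rad
x = r_b·(cos φ + φ·sin φ) = 36.471649·(0.99646066 + 0.08415978·0.08406046) = 36.600582
y = r_b·(sin φ − φ·cos φ) = 36.471649·(0.08406046 − 0.08415978·0.99646066) = 0.007242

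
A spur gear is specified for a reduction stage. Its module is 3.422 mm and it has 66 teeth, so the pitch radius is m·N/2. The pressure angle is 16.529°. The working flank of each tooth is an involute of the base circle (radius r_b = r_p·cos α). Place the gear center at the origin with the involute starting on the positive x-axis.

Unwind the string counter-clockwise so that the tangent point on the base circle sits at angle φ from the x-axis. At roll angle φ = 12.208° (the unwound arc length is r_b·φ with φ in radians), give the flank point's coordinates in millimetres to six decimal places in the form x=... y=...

x=110.689030 y=0.347486

pitch radius r_p = m·N/2 = 3.422·66/2 = 112.926000
base radius r_b = r_p·cos α = 112.926000·cos 16.529° = 108.259430
roll angle φ = 12.208° = 0.21306980 rad
x = r_b·(cos φ + φ·sin φ) = 108.259430·(0.97738638 + 0.21306980·0.21146127) = 110.689030
y = r_b·(sin φ − φ·cos φ) = 108.259430·(0.21146127 − 0.21306980·0.97738638) = 0.347486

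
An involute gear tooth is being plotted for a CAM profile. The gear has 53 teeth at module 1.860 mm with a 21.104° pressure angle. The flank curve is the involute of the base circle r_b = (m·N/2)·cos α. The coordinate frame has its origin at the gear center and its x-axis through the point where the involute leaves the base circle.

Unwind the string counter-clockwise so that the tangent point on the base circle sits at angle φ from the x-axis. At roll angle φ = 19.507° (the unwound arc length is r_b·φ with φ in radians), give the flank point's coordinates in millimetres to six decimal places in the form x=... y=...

pitch radius r_p = m·N/2 = 1.860·53/2 = 49.290000
base radius r_b = r_p·cos α = 49.290000·cos 21.104° = 45.984041
roll angle φ = 19.507° = 0.34046138 rad
x = r_b·(cos φ + φ·sin φ) = 45.984041·(0.94260070 + 0.34046138·0.33392202) = 48.572402
y = r_b·(sin φ − φ·cos φ) = 45.984041·(0.33392202 − 0.34046138·0.94260070) = 0.597925

x=48.572402 y=0.597925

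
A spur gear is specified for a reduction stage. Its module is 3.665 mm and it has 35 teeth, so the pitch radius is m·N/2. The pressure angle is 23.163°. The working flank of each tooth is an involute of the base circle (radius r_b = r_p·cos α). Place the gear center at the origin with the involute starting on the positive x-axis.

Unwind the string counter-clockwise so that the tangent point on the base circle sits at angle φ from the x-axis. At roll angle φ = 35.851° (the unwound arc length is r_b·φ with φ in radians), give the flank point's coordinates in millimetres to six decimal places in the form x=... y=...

pitch radius r_p = m·N/2 = 3.665·35/2 = 64.137500
base radius r_b = r_p·cos α = 64.137500·cos 23.163° = 58.967347
roll angle φ = 35.851° = 0.62571799 rad
x = r_b·(cos φ + φ·sin φ) = 58.967347·(0.81054282 + 0.62571799·0.58567939) = 69.405331
y = r_b·(sin φ − φ·cos φ) = 58.967347·(0.58567939 − 0.62571799·0.81054282) = 4.629418

x=69.405331 y=4.629418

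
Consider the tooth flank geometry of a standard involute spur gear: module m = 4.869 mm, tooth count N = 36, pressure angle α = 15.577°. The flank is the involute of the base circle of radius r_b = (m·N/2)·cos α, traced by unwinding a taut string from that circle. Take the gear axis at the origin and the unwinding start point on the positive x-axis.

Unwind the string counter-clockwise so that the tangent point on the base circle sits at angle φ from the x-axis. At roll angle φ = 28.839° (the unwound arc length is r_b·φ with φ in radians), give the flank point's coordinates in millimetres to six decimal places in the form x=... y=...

pitch radius r_p = m·N/2 = 4.869·36/2 = 87.642000
base radius r_b = r_p·cos α = 87.642000·cos 15.577° = 84.422948
roll angle φ = 28.839° = 0.50333550 rad
x = r_b·(cos φ + φ·sin φ) = 84.422948·(0.87597856 + 0.50333550·0.48235005) = 94.449225
y = r_b·(sin φ − φ·cos φ) = 84.422948·(0.48235005 − 0.50333550·0.87597856) = 3.498397

x=94.449225 y=3.498397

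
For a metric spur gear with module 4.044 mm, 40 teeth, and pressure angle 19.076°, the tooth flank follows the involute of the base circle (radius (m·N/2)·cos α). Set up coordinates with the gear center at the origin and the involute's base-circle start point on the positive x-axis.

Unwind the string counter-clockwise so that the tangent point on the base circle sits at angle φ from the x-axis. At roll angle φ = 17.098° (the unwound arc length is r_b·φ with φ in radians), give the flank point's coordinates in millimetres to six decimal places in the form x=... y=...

x=79.766664 y=0.671099

pitch radius r_p = m·N/2 = 4.044·40/2 = 80.880000
base radius r_b = r_p·cos α = 80.880000·cos 19.076° = 76.438547
roll angle φ = 17.098° = 0.29841640 rad
x = r_b·(cos φ + φ·sin φ) = 76.438547·(0.95580328 + 0.29841640·0.29400696) = 79.766664
y = r_b·(sin φ − φ·cos φ) = 76.438547·(0.29400696 − 0.29841640·0.95580328) = 0.671099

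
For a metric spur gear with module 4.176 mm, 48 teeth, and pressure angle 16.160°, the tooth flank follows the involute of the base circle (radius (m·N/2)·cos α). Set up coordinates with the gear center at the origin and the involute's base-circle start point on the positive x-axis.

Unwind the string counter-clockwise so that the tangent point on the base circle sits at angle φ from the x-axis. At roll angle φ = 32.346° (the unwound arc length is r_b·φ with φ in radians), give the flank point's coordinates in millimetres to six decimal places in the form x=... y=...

pitch radius r_p = m·N/2 = 4.176·48/2 = 100.224000
base radius r_b = r_p·cos α = 100.224000·cos 16.160° = 96.263972
roll angle φ = 32.346° = 0.56454420 rad
x = r_b·(cos φ + φ·sin φ) = 96.263972·(0.84483256 + 0.56454420·0.53503080) = 110.403329
y = r_b·(sin φ − φ·cos φ) = 96.263972·(0.53503080 − 0.56454420·0.84483256) = 5.591539

x=110.403329 y=5.591539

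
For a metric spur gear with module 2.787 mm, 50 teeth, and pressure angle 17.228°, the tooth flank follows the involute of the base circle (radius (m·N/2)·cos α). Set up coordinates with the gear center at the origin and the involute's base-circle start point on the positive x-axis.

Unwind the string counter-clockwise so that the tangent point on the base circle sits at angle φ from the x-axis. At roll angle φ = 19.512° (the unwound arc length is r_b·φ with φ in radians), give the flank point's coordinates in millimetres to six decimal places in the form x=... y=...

pitch radius r_p = m·N/2 = 2.787·50/2 = 69.675000
base radius r_b = r_p·cos α = 69.675000·cos 17.228° = 66.548943
roll angle φ = 19.512° = 0.34054864 rad
x = r_b·(cos φ + φ·sin φ) = 66.548943·(0.94257156 + 0.34054864·0.33400428) = 70.296731
y = r_b·(sin φ − φ·cos φ) = 66.548943·(0.33400428 − 0.34054864·0.94257156) = 0.865989

x=70.296731 y=0.865989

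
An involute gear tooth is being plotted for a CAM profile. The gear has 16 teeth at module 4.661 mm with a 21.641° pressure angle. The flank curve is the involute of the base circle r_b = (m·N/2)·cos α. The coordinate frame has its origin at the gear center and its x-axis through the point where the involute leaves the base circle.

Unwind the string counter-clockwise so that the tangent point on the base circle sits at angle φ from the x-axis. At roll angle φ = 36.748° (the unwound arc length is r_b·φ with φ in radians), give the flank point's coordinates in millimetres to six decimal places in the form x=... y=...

x=41.071934 y=2.924590

pitch radius r_p = m·N/2 = 4.661·16/2 = 37.288000
base radius r_b = r_p·cos α = 37.288000·cos 21.641° = 34.659674
roll angle φ = 36.748° = 0.64137359 rad
x = r_b·(cos φ + φ·sin φ) = 34.659674·(0.80127470 + 0.64137359·0.59829663) = 41.071934
y = r_b·(sin φ − φ·cos φ) = 34.659674·(0.59829663 − 0.64137359·0.80127470) = 2.924590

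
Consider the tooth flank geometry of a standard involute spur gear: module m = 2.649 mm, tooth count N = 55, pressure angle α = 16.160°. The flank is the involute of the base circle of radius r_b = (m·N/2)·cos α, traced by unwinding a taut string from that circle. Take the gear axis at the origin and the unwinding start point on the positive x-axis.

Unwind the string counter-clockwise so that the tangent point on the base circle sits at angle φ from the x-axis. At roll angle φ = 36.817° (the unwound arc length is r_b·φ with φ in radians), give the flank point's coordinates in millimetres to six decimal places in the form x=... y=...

pitch radius r_p = m·N/2 = 2.649·55/2 = 72.847500
base radius r_b = r_p·cos α = 72.847500·cos 16.160° = 69.969166
roll angle φ = 36.817° = 0.64257787 rad
x = r_b·(cos φ + φ·sin φ) = 69.969166·(0.80055360 + 0.64257787·0.59926115) = 82.957231
y = r_b·(sin φ − φ·cos φ) = 69.969166·(0.59926115 − 0.64257787·0.80055360) = 5.936403

x=82.957231 y=5.936403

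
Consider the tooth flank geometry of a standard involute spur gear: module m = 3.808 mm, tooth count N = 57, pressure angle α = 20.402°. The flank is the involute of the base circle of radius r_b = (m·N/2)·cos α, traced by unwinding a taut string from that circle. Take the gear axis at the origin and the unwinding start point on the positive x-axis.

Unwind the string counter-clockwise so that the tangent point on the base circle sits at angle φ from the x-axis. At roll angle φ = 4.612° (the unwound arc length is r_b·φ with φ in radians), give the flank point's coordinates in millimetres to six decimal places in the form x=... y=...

pitch radius r_p = m·N/2 = 3.808·57/2 = 108.528000
base radius r_b = r_p·cos α = 108.528000·cos 20.402° = 101.720019
roll angle φ = 4.612° = 0.08049459 rad
x = r_b·(cos φ + φ·sin φ) = 101.720019·(0.99676206 + 0.08049459·0.08040769) = 102.049027
y = r_b·(sin φ − φ·cos φ) = 101.720019·(0.08040769 − 0.08049459·0.99676206) = 0.017673

x=102.049027 y=0.017673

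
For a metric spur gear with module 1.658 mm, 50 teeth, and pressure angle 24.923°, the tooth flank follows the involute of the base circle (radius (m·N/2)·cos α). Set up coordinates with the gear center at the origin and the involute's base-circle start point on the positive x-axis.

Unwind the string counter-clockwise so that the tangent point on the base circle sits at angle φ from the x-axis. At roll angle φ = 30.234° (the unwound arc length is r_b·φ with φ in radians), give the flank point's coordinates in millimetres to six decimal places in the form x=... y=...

x=42.464698 y=1.790310

pitch radius r_p = m·N/2 = 1.658·50/2 = 41.450000
base radius r_b = r_p·cos α = 41.450000·cos 24.923° = 37.589966
roll angle φ = 30.234° = 0.52768285 rad
x = r_b·(cos φ + φ·sin φ) = 37.589966·(0.86397615 + 0.52768285·0.50353273) = 42.464698
y = r_b·(sin φ − φ·cos φ) = 37.589966·(0.50353273 − 0.52768285·0.86397615) = 1.790310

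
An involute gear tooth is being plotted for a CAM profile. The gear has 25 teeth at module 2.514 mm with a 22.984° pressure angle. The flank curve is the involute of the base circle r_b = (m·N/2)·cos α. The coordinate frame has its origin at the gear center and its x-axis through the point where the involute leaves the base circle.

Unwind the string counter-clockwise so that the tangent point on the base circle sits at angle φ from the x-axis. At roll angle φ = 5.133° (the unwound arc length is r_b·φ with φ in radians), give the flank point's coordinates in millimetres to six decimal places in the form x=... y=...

pitch radius r_p = m·N/2 = 2.514·25/2 = 31.425000
base radius r_b = r_p·cos α = 31.425000·cos 22.984° = 28.930293
roll angle φ = 5.133° = 0.08958775 rad
x = r_b·(cos φ + φ·sin φ) = 28.930293·(0.99598970 + 0.08958775·0.08946796) = 29.046157
y = r_b·(sin φ − φ·cos φ) = 28.930293·(0.08946796 − 0.08958775·0.99598970) = 0.006928

x=29.046157 y=0.006928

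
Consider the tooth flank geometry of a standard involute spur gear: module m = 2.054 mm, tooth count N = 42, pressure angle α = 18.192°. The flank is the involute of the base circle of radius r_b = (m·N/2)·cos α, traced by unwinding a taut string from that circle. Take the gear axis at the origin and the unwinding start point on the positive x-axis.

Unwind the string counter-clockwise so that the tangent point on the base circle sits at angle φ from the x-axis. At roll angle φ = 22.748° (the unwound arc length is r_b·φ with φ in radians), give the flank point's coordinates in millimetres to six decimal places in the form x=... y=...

x=44.081507 y=0.841453

pitch radius r_p = m·N/2 = 2.054·42/2 = 43.134000
base radius r_b = r_p·cos α = 43.134000·cos 18.192° = 40.977975
roll angle φ = 22.748° = 0.39702750 rad
x = r_b·(cos φ + φ·sin φ) = 40.977975·(0.92221447 + 0.39702750·0.38667877) = 44.081507
y = r_b·(sin φ − φ·cos φ) = 40.977975·(0.38667877 − 0.39702750·0.92221447) = 0.841453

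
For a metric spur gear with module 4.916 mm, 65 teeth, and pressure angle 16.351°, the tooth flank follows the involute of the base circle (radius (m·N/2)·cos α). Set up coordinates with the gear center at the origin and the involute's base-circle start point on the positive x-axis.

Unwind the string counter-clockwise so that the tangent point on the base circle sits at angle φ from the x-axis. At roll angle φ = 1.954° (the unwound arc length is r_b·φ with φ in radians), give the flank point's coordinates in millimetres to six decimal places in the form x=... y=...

pitch radius r_p = m·N/2 = 4.916·65/2 = 159.770000
base radius r_b = r_p·cos α = 159.770000·cos 16.351° = 153.308116
roll angle φ = 1.954° = 0.03410373 rad
x = r_b·(cos φ + φ·sin φ) = 153.308116·(0.99941852 + 0.03410373·0.03409712) = 153.397244
y = r_b·(sin φ − φ·cos φ) = 153.308116·(0.03409712 − 0.03410373·0.99941852) = 0.002027

x=153.397244 y=0.002027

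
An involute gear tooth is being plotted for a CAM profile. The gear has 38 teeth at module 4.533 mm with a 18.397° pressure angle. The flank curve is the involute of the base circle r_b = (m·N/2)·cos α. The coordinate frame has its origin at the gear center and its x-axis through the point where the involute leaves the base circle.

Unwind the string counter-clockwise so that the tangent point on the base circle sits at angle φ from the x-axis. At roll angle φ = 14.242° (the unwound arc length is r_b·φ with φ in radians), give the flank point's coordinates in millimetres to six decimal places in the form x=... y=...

x=84.211179 y=0.415809

pitch radius r_p = m·N/2 = 4.533·38/2 = 86.127000
base radius r_b = r_p·cos α = 86.127000·cos 18.397° = 81.725268
roll angle φ = 14.242° = 0.24856979 rad
x = r_b·(cos φ + φ·sin φ) = 81.725268·(0.96926527 + 0.24856979·0.24601796) = 84.211179
y = r_b·(sin φ − φ·cos φ) = 81.725268·(0.24601796 − 0.24856979·0.96926527) = 0.415809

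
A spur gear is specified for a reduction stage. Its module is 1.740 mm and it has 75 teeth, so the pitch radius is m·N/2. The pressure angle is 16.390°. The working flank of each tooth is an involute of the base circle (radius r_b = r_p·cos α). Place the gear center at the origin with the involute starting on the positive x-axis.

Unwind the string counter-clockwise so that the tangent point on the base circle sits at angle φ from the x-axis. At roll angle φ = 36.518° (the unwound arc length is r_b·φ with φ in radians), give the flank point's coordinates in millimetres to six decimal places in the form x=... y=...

pitch radius r_p = m·N/2 = 1.740·75/2 = 65.250000
base radius r_b = r_p·cos α = 65.250000·cos 16.390° = 62.598451
roll angle φ = 36.518° = 0.63735934 rad
x = r_b·(cos φ + φ·sin φ) = 62.598451·(0.80366995 + 0.63735934·0.59507530) = 74.050634
y = r_b·(sin φ − φ·cos φ) = 62.598451·(0.59507530 − 0.63735934·0.80366995) = 5.186203

x=74.050634 y=5.186203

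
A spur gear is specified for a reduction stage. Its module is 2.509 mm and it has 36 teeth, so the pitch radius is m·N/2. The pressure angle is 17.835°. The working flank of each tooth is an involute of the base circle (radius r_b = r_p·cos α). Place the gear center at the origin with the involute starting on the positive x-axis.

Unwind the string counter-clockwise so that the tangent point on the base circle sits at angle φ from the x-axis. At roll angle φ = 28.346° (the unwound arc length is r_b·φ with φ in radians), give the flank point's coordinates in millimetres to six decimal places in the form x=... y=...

x=47.935330 y=1.693179

pitch radius r_p = m·N/2 = 2.509·36/2 = 45.162000
base radius r_b = r_p·cos α = 45.162000·cos 17.835° = 42.991626
roll angle φ = 28.346° = 0.49473103 rad
x = r_b·(cos φ + φ·sin φ) = 42.991626·(0.88009645 + 0.49473103·0.47479495) = 47.935330
y = r_b·(sin φ − φ·cos φ) = 42.991626·(0.47479495 − 0.49473103·0.88009645) = 1.693179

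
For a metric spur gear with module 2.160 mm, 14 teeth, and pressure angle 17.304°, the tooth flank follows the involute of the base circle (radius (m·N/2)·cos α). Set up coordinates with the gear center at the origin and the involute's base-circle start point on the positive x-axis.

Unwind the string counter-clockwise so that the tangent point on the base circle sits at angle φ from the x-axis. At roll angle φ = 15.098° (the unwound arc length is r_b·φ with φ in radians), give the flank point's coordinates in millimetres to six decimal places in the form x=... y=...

x=14.928190 y=0.087435

pitch radius r_p = m·N/2 = 2.160·14/2 = 15.120000
base radius r_b = r_p·cos α = 15.120000·cos 17.304° = 14.435669
roll angle φ = 15.098° = 0.26350981 rad
x = r_b·(cos φ + φ·sin φ) = 14.435669·(0.96548172 + 0.26350981·0.26047081) = 14.928190
y = r_b·(sin φ − φ·cos φ) = 14.435669·(0.26047081 − 0.26350981·0.96548172) = 0.087435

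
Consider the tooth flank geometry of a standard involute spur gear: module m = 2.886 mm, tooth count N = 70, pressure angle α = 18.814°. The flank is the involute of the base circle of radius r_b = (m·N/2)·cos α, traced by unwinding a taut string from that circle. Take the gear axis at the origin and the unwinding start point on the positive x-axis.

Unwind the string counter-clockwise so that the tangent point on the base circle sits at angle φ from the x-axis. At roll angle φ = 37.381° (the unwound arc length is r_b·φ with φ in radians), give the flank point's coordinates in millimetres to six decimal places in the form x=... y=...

pitch radius r_p = m·N/2 = 2.886·70/2 = 101.010000
base radius r_b = r_p·cos α = 101.010000·cos 18.814° = 95.613085
roll angle φ = 37.381° = 0.65242153 rad
x = r_b·(cos φ + φ·sin φ) = 95.613085·(0.79461599 + 0.65242153·0.60711237) = 113.847377
y = r_b·(sin φ − φ·cos φ) = 95.613085·(0.60711237 − 0.65242153·0.79461599) = 8.479713

x=113.847377 y=8.479713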